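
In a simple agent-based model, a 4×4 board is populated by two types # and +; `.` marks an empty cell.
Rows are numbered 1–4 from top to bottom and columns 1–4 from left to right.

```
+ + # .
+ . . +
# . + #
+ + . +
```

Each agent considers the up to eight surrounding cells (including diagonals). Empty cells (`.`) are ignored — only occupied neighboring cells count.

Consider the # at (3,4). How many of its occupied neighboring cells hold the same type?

0

Occupied neighbors of (3,4): (2,4)=+, (3,3)=+, (4,4)=+.
Same type (#): 0 of 3.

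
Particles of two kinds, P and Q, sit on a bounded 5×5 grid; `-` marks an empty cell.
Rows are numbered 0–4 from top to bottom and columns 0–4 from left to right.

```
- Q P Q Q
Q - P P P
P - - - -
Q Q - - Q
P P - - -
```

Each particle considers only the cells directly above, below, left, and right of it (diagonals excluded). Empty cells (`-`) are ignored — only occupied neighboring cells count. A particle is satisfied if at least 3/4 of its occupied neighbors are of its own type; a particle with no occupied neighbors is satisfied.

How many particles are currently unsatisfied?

12

(0,1)Q 0/1 ✗
(0,2)P 1/3 ✗
(0,3)Q 1/3 ✗
(0,4)Q 1/2 ✗
(1,0)Q 0/1 ✗
(1,2)P 2/2 ✓
(1,3)P 2/3 ✗
(1,4)P 1/2 ✗
(2,0)P 0/2 ✗
(3,0)Q 1/3 ✗
(3,1)Q 1/2 ✗
(3,4)Q 0/0 ✓
(4,0)P 1/2 ✗
(4,1)P 1/2 ✗
Unsatisfied: (0,1), (0,2), (0,3), (0,4), (1,0), (1,3), (1,4), (2,0), (3,0), (3,1), (4,0), (4,1) — 12 in total.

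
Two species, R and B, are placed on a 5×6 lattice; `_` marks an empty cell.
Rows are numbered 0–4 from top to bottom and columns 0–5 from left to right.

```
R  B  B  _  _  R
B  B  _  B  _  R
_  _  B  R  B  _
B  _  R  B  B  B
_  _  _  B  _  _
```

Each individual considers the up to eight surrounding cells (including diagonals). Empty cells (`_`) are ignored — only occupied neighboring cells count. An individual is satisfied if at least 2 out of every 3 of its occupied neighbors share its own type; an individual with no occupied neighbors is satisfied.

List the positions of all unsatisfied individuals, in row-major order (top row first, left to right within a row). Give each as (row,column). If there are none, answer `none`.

(0,0)R 0/3 ✗
(0,1)B 3/4 ✓
(0,2)B 3/3 ✓
(0,5)R 1/1 ✓
(1,0)B 2/3 ✓
(1,1)B 4/5 ✓
(1,3)B 3/4 ✓
(1,5)R 1/2 ✗
(2,2)B 3/5 ✗
(2,3)R 1/6 ✗
(2,4)B 4/6 ✓
(3,0)B 0/0 ✓
(3,2)R 1/4 ✗
(3,3)B 4/6 ✓
(3,4)B 4/5 ✓
(3,5)B 2/2 ✓
(4,3)B 2/3 ✓

(0,0), (1,5), (2,2), (2,3), (3,2)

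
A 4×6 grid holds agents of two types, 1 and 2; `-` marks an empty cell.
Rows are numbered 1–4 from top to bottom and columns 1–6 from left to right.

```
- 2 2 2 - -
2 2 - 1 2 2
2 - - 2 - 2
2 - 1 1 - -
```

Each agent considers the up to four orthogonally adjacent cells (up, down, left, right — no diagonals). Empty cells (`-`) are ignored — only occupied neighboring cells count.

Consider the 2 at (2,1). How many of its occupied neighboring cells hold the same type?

2

Occupied neighbors of (2,1): (3,1)=2, (2,2)=2.
Same type (2): 2 of 2.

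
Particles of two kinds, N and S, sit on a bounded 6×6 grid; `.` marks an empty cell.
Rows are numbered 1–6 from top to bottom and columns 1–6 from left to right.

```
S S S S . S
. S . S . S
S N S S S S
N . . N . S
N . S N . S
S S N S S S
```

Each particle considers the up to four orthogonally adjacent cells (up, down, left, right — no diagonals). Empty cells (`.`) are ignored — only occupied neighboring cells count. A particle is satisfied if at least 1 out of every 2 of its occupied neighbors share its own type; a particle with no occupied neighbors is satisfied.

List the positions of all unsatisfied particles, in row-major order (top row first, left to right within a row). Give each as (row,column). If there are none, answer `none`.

(3,1), (3,2), (5,3), (5,4), (6,3), (6,4)

Row 1: (1,1)S 1/1 ok · (1,2)S 3/3 ok · (1,3)S 2/2 ok · (1,4)S 2/2 ok · (1,6)S 1/1 ok
Row 2: (2,2)S 1/2 ok · (2,4)S 2/2 ok · (2,6)S 2/2 ok
Row 3: (3,1)S 0/2 unhappy · (3,2)N 0/3 unhappy · (3,3)S 1/2 ok · (3,4)S 3/4 ok · (3,5)S 2/2 ok · (3,6)S 3/3 ok
Row 4: (4,1)N 1/2 ok · (4,4)N 1/2 ok · (4,6)S 2/2 ok
Row 5: (5,1)N 1/2 ok · (5,3)S 0/2 unhappy · (5,4)N 1/3 unhappy · (5,6)S 2/2 ok
Row 6: (6,1)S 1/2 ok · (6,2)S 1/2 ok · (6,3)N 0/3 unhappy · (6,4)S 1/3 unhappy · (6,5)S 2/2 ok · (6,6)S 2/2 ok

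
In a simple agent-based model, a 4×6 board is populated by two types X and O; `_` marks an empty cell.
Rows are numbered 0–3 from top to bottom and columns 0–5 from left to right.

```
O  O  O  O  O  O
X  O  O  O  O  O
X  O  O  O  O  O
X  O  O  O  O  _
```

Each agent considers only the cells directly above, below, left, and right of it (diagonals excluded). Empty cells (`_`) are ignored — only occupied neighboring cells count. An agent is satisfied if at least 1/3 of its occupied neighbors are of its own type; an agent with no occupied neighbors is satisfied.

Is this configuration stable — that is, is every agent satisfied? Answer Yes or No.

Yes

(0,0)O 1/2 ✓
(0,1)O 3/3 ✓
(0,2)O 3/3 ✓
(0,3)O 3/3 ✓
(0,4)O 3/3 ✓
(0,5)O 2/2 ✓
(1,0)X 1/3 ✓
(1,1)O 3/4 ✓
(1,2)O 4/4 ✓
(1,3)O 4/4 ✓
(1,4)O 4/4 ✓
(1,5)O 3/3 ✓
(2,0)X 2/3 ✓
(2,1)O 3/4 ✓
(2,2)O 4/4 ✓
(2,3)O 4/4 ✓
(2,4)O 4/4 ✓
(2,5)O 2/2 ✓
(3,0)X 1/2 ✓
(3,1)O 2/3 ✓
(3,2)O 3/3 ✓
(3,3)O 3/3 ✓
(3,4)O 2/2 ✓
All meet the threshold, so the configuration is stable.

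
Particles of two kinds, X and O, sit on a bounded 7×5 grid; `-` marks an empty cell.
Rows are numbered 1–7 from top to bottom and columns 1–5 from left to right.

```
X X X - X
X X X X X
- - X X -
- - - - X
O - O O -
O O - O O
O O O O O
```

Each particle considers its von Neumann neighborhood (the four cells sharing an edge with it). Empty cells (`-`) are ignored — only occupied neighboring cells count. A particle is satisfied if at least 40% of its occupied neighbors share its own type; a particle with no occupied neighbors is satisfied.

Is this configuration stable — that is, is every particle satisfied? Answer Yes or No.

Yes

(1,1)X 2/2 ok
(1,2)X 3/3 ok
(1,3)X 2/2 ok
(1,5)X 1/1 ok
(2,1)X 2/2 ok
(2,2)X 3/3 ok
(2,3)X 4/4 ok
(2,4)X 3/3 ok
(2,5)X 2/2 ok
(3,3)X 2/2 ok
(3,4)X 2/2 ok
(4,5)X 0/0 ok
(5,1)O 1/1 ok
(5,3)O 1/1 ok
(5,4)O 2/2 ok
(6,1)O 3/3 ok
(6,2)O 2/2 ok
(6,4)O 3/3 ok
(6,5)O 2/2 ok
(7,1)O 2/2 ok
(7,2)O 3/3 ok
(7,3)O 2/2 ok
(7,4)O 3/3 ok
(7,5)O 2/2 ok
All meet the threshold, so the configuration is stable.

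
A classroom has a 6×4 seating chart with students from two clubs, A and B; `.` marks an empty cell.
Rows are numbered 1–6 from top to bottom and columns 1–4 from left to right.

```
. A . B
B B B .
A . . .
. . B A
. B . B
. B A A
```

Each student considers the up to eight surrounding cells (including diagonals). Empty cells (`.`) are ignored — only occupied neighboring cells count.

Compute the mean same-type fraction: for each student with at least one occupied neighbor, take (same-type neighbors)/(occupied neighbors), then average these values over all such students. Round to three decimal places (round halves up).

0.410

Row 1: (1,2)A 0/3 · (1,4)B 1/1
Row 2: (2,1)B 1/3 · (2,2)B 2/4 · (2,3)B 2/3
Row 3: (3,1)A 0/2
Row 4: (4,3)B 2/3 · (4,4)A 0/2
Row 5: (5,2)B 2/3 · (5,4)B 1/4
Row 6: (6,2)B 1/2 · (6,3)A 1/4 · (6,4)A 1/2
Sum over 13 students: 0/3 + 1/1 + 1/3 + 2/4 + 2/3 + 0/2 + 2/3 + 0/2 + 2/3 + 1/4 + 1/2 + 1/4 + 1/2 = 16/3; mean = 16/3 ÷ 13 = 16/39 = 0.410256… → 0.410.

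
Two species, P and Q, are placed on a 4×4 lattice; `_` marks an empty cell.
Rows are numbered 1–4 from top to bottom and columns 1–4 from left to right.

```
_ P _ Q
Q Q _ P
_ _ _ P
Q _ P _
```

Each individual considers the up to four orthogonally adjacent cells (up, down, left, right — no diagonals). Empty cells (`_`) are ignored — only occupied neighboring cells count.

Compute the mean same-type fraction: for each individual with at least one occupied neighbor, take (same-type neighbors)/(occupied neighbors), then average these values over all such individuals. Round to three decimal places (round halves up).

0.500

(1,2)P 0/1
(1,4)Q 0/1
(2,1)Q 1/1
(2,2)Q 1/2
(2,4)P 1/2
(3,4)P 1/1
(4,1)Q — no occupied neighbors
(4,3)P — no occupied neighbors
Sum over 6 individuals: 0/1 + 0/1 + 1/1 + 1/2 + 1/2 + 1/1 = 3; mean = 3 ÷ 6 = 1/2 = 0.5 → 0.500.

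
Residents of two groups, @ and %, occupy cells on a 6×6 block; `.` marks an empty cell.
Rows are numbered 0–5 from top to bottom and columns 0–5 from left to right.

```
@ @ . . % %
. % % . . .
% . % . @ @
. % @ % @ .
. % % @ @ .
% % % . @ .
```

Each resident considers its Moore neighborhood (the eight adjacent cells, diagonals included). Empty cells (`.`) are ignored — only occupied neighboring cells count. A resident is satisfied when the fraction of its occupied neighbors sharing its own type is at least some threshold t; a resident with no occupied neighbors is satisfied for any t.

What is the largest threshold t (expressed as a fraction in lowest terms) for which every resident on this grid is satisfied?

1/6

Row 0: (0,0)@ 1/2 · (0,1)@ 1/3 · (0,4)% 1/1 · (0,5)% 1/1
Row 1: (1,1)% 3/5 · (1,2)% 2/3
Row 2: (2,0)% 2/2 · (2,2)% 4/5 · (2,4)@ 2/3 · (2,5)@ 2/2
Row 3: (3,1)% 4/5 · (3,2)@ 1/6 · (3,3)% 2/7 · (3,4)@ 4/5
Row 4: (4,1)% 5/6 · (4,2)% 5/7 · (4,3)@ 4/7 · (4,4)@ 3/4
Row 5: (5,0)% 2/2 · (5,1)% 4/4 · (5,2)% 3/4 · (5,4)@ 2/2
The smallest same-type fraction is 1/6 at (3,2), which reduces to 1/6. Any threshold above that leaves this resident unsatisfied.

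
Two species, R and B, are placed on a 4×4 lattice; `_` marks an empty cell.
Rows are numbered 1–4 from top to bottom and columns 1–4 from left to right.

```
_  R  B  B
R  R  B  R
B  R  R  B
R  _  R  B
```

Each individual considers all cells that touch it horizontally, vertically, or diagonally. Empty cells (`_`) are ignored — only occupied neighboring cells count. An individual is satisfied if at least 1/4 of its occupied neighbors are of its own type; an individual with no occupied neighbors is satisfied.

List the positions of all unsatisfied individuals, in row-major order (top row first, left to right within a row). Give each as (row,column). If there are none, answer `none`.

(1,2)R 2/4 ok
(1,3)B 2/5 ok
(1,4)B 2/3 ok
(2,1)R 3/4 ok
(2,2)R 4/7 ok
(2,3)B 3/8 ok
(2,4)R 1/5 unhappy
(3,1)B 0/4 unhappy
(3,2)R 5/7 ok
(3,3)R 4/7 ok
(3,4)B 2/5 ok
(4,1)R 1/2 ok
(4,3)R 2/4 ok
(4,4)B 1/3 ok

(2,4), (3,1)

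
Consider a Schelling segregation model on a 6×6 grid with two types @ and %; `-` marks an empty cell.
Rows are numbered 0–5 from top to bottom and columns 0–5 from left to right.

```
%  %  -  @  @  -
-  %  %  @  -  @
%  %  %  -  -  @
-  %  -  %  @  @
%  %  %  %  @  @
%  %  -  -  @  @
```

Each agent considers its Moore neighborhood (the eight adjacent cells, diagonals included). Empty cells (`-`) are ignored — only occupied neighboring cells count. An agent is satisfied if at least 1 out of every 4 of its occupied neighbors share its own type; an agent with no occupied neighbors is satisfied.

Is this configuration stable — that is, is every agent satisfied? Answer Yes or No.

Yes

(0,0)% 2/2 ok
(0,1)% 3/3 ok
(0,3)@ 2/3 ok
(0,4)@ 3/3 ok
(1,1)% 6/6 ok
(1,2)% 4/6 ok
(1,3)@ 2/4 ok
(1,5)@ 2/2 ok
(2,0)% 3/3 ok
(2,1)% 5/5 ok
(2,2)% 5/6 ok
(2,5)@ 3/3 ok
(3,1)% 6/6 ok
(3,3)% 3/5 ok
(3,4)@ 4/6 ok
(3,5)@ 4/4 ok
(4,0)% 4/4 ok
(4,1)% 5/5 ok
(4,2)% 5/5 ok
(4,3)% 2/5 ok
(4,4)@ 5/7 ok
(4,5)@ 5/5 ok
(5,0)% 3/3 ok
(5,1)% 4/4 ok
(5,4)@ 3/4 ok
(5,5)@ 3/3 ok
All meet the threshold, so the configuration is stable.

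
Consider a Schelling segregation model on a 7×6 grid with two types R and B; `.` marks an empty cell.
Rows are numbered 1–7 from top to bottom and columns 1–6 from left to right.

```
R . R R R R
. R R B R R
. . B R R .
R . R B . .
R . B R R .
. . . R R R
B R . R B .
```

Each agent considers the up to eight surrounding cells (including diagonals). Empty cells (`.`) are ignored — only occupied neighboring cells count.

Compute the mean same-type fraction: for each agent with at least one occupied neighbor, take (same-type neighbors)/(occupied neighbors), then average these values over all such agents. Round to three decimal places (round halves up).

0.611

Row 1: (1,1)R 1/1 · (1,3)R 3/4 · (1,4)R 4/5 · (1,5)R 4/5 · (1,6)R 3/3
Row 2: (2,2)R 3/4 · (2,3)R 4/6 · (2,4)B 1/8 · (2,5)R 6/7 · (2,6)R 4/4
Row 3: (3,3)B 2/6 · (3,4)R 4/7 · (3,5)R 3/5
Row 4: (4,1)R 1/1 · (4,3)R 2/5 · (4,4)B 2/7
Row 5: (5,1)R 1/1 · (5,3)B 1/4 · (5,4)R 4/6 · (5,5)R 4/5
Row 6: (6,4)R 4/6 · (6,5)R 5/6 · (6,6)R 2/3
Row 7: (7,1)B 0/1 · (7,2)R 0/1 · (7,4)R 2/3 · (7,5)B 0/4
Sum over 27 agents: 1/1 + 3/4 + 4/5 + 4/5 + 3/3 + 3/4 + 4/6 + 1/8 + 6/7 + 4/4 + 2/6 + 4/7 + 3/5 + 1/1 + 2/5 + 2/7 + 1/1 + 1/4 + 4/6 + 4/5 + 4/6 + 5/6 + 2/3 + 0/1 + 0/1 + 2/3 + 0/4 = 4617/280; mean = 4617/280 ÷ 27 = 171/280 = 0.610714… → 0.611.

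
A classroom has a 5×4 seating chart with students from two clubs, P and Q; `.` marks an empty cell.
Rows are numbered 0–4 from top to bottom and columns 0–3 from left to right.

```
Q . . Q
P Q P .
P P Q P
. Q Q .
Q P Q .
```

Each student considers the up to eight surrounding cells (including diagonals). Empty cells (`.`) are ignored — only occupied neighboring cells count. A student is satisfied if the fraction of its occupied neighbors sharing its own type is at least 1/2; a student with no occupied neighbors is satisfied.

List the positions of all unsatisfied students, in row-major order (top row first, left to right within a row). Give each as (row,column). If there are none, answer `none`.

(0,3), (1,1), (1,2), (2,1), (2,3), (4,1)

(0,0)Q 1/2 ok
(0,3)Q 0/1 unhappy
(1,0)P 2/4 ok
(1,1)Q 2/6 unhappy
(1,2)P 2/5 unhappy
(2,0)P 2/4 ok
(2,1)P 3/7 unhappy
(2,2)Q 3/6 ok
(2,3)P 1/3 unhappy
(3,1)Q 4/7 ok
(3,2)Q 3/6 ok
(4,0)Q 1/2 ok
(4,1)P 0/4 unhappy
(4,2)Q 2/3 ok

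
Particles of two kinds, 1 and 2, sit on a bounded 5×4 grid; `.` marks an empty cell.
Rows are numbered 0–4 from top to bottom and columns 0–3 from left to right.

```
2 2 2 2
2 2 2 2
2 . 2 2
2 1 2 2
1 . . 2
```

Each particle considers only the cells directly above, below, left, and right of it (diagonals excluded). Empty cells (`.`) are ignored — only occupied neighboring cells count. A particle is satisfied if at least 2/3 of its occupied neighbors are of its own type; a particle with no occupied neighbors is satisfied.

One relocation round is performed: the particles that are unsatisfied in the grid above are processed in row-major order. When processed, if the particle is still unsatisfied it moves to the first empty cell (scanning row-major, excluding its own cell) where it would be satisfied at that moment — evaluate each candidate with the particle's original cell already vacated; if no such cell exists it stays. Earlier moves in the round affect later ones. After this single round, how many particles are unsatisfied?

Initially unsatisfied (in order): (3,0), (3,1), (4,0).
  (3,0) → (2,1).
  (3,1) → (4,1).
  (4,0): now satisfied by earlier moves; stays.
Resulting grid:
2 2 2 2
2 2 2 2
2 2 2 2
. . 2 2
1 1 . 2
All satisfied now.

0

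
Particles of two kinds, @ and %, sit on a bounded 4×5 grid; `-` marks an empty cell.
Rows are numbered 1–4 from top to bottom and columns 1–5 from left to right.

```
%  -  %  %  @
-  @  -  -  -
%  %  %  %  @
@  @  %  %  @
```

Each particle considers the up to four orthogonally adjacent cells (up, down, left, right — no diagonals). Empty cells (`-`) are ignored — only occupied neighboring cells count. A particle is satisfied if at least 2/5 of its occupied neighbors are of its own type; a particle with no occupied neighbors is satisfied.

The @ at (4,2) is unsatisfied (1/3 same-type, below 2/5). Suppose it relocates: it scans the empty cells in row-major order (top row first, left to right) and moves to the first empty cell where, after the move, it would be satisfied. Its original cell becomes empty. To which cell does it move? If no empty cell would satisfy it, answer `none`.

(2,5)

Vacating (4,2). Empty cells in order:
  (1,2): 1/3 same-type → still unsatisfied.
  (2,1): 1/3 same-type → still unsatisfied.
  (2,3): 1/3 same-type → still unsatisfied.
  (2,4): 0/2 same-type → still unsatisfied.
  (2,5): 2/2 same-type → satisfied — stop here.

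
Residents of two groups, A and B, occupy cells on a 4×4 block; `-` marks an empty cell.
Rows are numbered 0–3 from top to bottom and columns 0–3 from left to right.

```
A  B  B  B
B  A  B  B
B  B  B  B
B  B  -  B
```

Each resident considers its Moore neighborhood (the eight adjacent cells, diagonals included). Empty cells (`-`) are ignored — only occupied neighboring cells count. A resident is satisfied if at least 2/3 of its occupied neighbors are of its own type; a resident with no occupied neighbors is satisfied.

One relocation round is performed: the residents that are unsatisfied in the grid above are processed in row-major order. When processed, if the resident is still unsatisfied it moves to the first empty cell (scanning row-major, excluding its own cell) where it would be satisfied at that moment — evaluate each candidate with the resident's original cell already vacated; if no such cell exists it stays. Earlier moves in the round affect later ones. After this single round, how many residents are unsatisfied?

Initially unsatisfied (in order): (0,0), (0,1), (1,0), (1,1).
  (0,0): no empty cell satisfies it; stays.
  (0,1) → (3,2).
  (1,0): no empty cell satisfies it; stays.
  (1,1): no empty cell satisfies it; stays.
Resulting grid:
A - B B
B A B B
B B B B
B B B B
Unsatisfied now: (0,0), (1,0), (1,1).

3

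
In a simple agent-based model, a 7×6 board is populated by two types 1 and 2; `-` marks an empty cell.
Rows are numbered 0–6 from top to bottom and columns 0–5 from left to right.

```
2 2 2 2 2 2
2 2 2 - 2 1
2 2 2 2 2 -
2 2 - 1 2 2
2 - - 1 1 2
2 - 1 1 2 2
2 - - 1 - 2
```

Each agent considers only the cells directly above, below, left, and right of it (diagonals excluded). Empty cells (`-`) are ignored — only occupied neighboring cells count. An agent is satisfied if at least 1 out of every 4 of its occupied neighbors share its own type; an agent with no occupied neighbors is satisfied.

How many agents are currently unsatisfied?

Row 0: (0,0)2 2/2 ok · (0,1)2 3/3 ok · (0,2)2 3/3 ok · (0,3)2 2/2 ok · (0,4)2 3/3 ok · (0,5)2 1/2 ok
Row 1: (1,0)2 3/3 ok · (1,1)2 4/4 ok · (1,2)2 3/3 ok · (1,4)2 2/3 ok · (1,5)1 0/2 unhappy
Row 2: (2,0)2 3/3 ok · (2,1)2 4/4 ok · (2,2)2 3/3 ok · (2,3)2 2/3 ok · (2,4)2 3/3 ok
Row 3: (3,0)2 3/3 ok · (3,1)2 2/2 ok · (3,3)1 1/3 ok · (3,4)2 2/4 ok · (3,5)2 2/2 ok
Row 4: (4,0)2 2/2 ok · (4,3)1 3/3 ok · (4,4)1 1/4 ok · (4,5)2 2/3 ok
Row 5: (5,0)2 2/2 ok · (5,2)1 1/1 ok · (5,3)1 3/4 ok · (5,4)2 1/3 ok · (5,5)2 3/3 ok
Row 6: (6,0)2 1/1 ok · (6,3)1 1/1 ok · (6,5)2 1/1 ok
Unsatisfied: (1,5) — 1 in total.

1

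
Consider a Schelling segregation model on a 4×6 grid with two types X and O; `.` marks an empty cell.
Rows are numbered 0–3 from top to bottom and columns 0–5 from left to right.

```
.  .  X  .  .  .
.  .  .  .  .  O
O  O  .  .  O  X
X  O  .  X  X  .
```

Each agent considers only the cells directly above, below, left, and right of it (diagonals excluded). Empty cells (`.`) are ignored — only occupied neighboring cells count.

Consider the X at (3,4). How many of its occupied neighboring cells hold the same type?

1

Occupied neighbors of (3,4): (2,4)=O, (3,3)=X.
Same type (X): 1 of 2.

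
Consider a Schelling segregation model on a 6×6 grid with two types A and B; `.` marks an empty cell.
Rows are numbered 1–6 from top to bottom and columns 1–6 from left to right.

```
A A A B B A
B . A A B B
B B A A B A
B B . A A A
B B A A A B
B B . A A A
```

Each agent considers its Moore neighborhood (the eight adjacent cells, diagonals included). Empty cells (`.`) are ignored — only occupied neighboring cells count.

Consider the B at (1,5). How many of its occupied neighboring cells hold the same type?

3

Occupied neighbors of (1,5): (1,4)=B, (1,6)=A, (2,4)=A, (2,5)=B, (2,6)=B.
Same type (B): 3 of 5.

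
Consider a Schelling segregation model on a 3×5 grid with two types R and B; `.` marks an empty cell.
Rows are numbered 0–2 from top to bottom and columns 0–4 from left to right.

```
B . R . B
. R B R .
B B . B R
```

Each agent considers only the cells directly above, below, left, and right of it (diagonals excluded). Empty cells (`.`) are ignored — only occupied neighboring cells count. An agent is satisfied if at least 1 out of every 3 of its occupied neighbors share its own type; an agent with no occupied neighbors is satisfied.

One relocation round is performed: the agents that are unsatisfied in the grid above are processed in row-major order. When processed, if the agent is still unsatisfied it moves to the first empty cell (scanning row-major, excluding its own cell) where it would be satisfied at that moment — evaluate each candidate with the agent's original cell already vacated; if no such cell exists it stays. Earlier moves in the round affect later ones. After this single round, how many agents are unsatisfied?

Initially unsatisfied (in order): (0,2), (1,1), (1,2), (1,3), (2,3), (2,4).
  (0,2) → (0,1).
  (1,1): now satisfied by earlier moves; stays.
  (1,2) → (0,3).
  (1,3) → (0,2).
  (2,3) → (1,0).
  (2,4): now satisfied by earlier moves; stays.
Resulting grid:
B R R B B
B R . . .
B B . . R
All satisfied now.

0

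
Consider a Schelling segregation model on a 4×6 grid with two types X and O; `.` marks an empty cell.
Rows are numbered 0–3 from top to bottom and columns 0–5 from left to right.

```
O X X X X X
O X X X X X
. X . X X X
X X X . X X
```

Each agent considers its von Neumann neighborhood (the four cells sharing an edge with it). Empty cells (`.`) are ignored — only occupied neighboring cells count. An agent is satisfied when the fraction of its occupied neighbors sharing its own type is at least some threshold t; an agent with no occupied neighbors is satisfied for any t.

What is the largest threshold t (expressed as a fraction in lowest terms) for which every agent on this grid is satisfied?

(0,0)O 1/2
(0,1)X 2/3
(0,2)X 3/3
(0,3)X 3/3
(0,4)X 3/3
(0,5)X 2/2
(1,0)O 1/2
(1,1)X 3/4
(1,2)X 3/3
(1,3)X 4/4
(1,4)X 4/4
(1,5)X 3/3
(2,1)X 2/2
(2,3)X 2/2
(2,4)X 4/4
(2,5)X 3/3
(3,0)X 1/1
(3,1)X 3/3
(3,2)X 1/1
(3,4)X 2/2
(3,5)X 2/2
The smallest same-type fraction is 1/2 at (0,0), which reduces to 1/2. Any threshold above that leaves this agent unsatisfied.

1/2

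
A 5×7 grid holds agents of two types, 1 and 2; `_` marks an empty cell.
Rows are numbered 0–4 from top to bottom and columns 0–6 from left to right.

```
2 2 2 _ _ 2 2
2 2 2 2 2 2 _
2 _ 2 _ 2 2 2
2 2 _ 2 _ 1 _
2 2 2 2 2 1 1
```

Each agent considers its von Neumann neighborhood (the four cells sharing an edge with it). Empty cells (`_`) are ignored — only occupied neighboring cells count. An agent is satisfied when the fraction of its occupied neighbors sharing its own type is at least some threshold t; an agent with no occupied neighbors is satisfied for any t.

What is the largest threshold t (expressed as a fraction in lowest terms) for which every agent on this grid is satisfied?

1/2

(0,0)2 2/2
(0,1)2 3/3
(0,2)2 2/2
(0,5)2 2/2
(0,6)2 1/1
(1,0)2 3/3
(1,1)2 3/3
(1,2)2 4/4
(1,3)2 2/2
(1,4)2 3/3
(1,5)2 3/3
(2,0)2 2/2
(2,2)2 1/1
(2,4)2 2/2
(2,5)2 3/4
(2,6)2 1/1
(3,0)2 3/3
(3,1)2 2/2
(3,3)2 1/1
(3,5)1 1/2
(4,0)2 2/2
(4,1)2 3/3
(4,2)2 2/2
(4,3)2 3/3
(4,4)2 1/2
(4,5)1 2/3
(4,6)1 1/1
The smallest same-type fraction is 1/2 at (3,5), which reduces to 1/2. Any threshold above that leaves this agent unsatisfied.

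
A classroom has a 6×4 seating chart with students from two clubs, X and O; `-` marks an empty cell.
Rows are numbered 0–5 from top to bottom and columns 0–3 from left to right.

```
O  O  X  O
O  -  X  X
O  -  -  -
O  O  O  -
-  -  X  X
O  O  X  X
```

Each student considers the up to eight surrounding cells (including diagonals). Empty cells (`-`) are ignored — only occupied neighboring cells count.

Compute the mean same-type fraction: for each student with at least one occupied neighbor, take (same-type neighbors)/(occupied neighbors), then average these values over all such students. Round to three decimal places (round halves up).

(0,0)O 2/2
(0,1)O 2/4
(0,2)X 2/4
(0,3)O 0/3
(1,0)O 3/3
(1,2)X 2/4
(1,3)X 2/3
(2,0)O 3/3
(3,0)O 2/2
(3,1)O 3/4
(3,2)O 1/3
(4,2)X 3/6
(4,3)X 3/4
(5,0)O 1/1
(5,1)O 1/3
(5,2)X 3/4
(5,3)X 3/3
Sum over 17 students: 2/2 + 2/4 + 2/4 + 0/3 + 3/3 + 2/4 + 2/3 + 3/3 + 2/2 + 3/4 + 1/3 + 3/6 + 3/4 + 1/1 + 1/3 + 3/4 + 3/3 = 139/12; mean = 139/12 ÷ 17 = 139/204 = 0.681372… → 0.681.

0.681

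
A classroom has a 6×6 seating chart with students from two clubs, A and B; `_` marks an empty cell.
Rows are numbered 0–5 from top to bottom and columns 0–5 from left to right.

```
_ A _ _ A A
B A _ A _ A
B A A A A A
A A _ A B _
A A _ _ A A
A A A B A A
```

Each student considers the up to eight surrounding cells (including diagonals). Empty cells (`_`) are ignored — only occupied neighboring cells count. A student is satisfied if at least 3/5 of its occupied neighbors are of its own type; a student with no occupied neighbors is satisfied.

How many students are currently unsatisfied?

(0,1)A 1/2 ✗
(0,4)A 3/3 ✓
(0,5)A 2/2 ✓
(1,0)B 1/4 ✗
(1,1)A 3/5 ✓
(1,3)A 4/4 ✓
(1,5)A 4/4 ✓
(2,0)B 1/5 ✗
(2,1)A 4/6 ✓
(2,2)A 6/6 ✓
(2,3)A 4/5 ✓
(2,4)A 5/6 ✓
(2,5)A 2/3 ✓
(3,0)A 4/5 ✓
(3,1)A 5/6 ✓
(3,3)A 4/5 ✓
(3,4)B 0/6 ✗
(4,0)A 5/5 ✓
(4,1)A 6/6 ✓
(4,4)A 4/6 ✓
(4,5)A 3/4 ✓
(5,0)A 3/3 ✓
(5,1)A 4/4 ✓
(5,2)A 2/3 ✓
(5,3)B 0/3 ✗
(5,4)A 3/4 ✓
(5,5)A 3/3 ✓
Unsatisfied: (0,1), (1,0), (2,0), (3,4), (5,3) — 5 in total.

5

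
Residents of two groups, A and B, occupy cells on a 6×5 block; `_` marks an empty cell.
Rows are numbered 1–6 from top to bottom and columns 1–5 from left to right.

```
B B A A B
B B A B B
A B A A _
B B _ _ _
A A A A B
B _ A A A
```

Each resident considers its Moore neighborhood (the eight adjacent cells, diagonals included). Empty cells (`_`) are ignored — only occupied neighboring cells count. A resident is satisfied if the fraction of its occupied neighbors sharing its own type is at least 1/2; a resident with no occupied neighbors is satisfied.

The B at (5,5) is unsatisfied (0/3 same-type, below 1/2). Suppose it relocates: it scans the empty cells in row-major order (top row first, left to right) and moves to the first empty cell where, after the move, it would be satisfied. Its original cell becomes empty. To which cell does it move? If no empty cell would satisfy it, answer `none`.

(3,5)

Vacating (5,5). Empty cells in order:
  (3,5): 2/3 same-type → satisfied — stop here.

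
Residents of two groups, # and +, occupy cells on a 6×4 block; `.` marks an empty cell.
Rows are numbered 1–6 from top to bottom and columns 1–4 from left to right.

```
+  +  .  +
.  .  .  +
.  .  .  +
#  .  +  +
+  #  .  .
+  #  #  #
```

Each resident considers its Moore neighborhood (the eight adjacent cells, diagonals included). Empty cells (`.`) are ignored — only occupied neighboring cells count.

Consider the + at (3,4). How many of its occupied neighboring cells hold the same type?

3

Occupied neighbors of (3,4): (2,4)=+, (4,3)=+, (4,4)=+.
Same type (+): 3 of 3.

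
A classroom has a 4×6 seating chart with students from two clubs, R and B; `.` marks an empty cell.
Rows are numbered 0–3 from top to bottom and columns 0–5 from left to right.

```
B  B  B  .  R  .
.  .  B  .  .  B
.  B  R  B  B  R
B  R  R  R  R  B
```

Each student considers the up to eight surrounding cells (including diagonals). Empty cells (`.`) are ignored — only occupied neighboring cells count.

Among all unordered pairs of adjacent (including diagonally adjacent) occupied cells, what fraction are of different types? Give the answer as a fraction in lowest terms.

16/33

Scan each occupied cell's neighbors to the right and below (and the two forward diagonals) so each pair is counted once.
From row 0: 1 unlike of 5 pairs (running 1/5).
From row 1: 2 unlike of 5 pairs (running 3/10).
From row 2: 11 unlike of 18 pairs (running 14/28).
From row 3: 2 unlike of 5 pairs (running 16/33).
Total adjacent occupied pairs: 33; unlike-type pairs: 16.
16/33 is already in lowest terms.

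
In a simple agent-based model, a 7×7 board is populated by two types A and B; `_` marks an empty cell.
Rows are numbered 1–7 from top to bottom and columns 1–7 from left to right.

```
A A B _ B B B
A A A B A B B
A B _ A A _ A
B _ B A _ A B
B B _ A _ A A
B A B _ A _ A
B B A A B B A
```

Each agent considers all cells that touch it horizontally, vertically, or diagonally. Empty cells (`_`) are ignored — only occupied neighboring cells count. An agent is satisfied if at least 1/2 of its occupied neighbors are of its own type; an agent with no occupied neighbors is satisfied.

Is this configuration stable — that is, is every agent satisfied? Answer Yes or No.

No

Row 1: (1,1)A 3/3 satisfied · (1,2)A 4/5 satisfied · (1,3)B 1/4 not · (1,5)B 3/4 satisfied · (1,6)B 4/5 satisfied · (1,7)B 3/3 satisfied
Row 2: (2,1)A 4/5 satisfied · (2,2)A 5/7 satisfied · (2,3)A 3/6 satisfied · (2,4)B 2/6 not · (2,5)A 2/6 not · (2,6)B 4/7 satisfied · (2,7)B 3/4 satisfied
Row 3: (3,1)A 2/4 satisfied · (3,2)B 2/6 not · (3,4)A 4/6 satisfied · (3,5)A 4/6 satisfied · (3,7)A 1/4 not
Row 4: (4,1)B 3/4 satisfied · (4,3)B 2/5 not · (4,4)A 3/4 satisfied · (4,6)A 4/5 satisfied · (4,7)B 0/4 not
Row 5: (5,1)B 3/4 satisfied · (5,2)B 5/6 satisfied · (5,4)A 2/4 satisfied · (5,6)A 4/5 satisfied · (5,7)A 3/4 satisfied
Row 6: (6,1)B 4/5 satisfied · (6,2)A 1/7 not · (6,3)B 2/6 not · (6,5)A 3/5 satisfied · (6,7)A 3/4 satisfied
Row 7: (7,1)B 2/3 satisfied · (7,2)B 3/5 satisfied · (7,3)A 2/4 satisfied · (7,4)A 2/4 satisfied · (7,5)B 1/3 not · (7,6)B 1/4 not · (7,7)A 1/2 satisfied
For instance (1,3) has only 1/4 same-type neighbors, below 1/2.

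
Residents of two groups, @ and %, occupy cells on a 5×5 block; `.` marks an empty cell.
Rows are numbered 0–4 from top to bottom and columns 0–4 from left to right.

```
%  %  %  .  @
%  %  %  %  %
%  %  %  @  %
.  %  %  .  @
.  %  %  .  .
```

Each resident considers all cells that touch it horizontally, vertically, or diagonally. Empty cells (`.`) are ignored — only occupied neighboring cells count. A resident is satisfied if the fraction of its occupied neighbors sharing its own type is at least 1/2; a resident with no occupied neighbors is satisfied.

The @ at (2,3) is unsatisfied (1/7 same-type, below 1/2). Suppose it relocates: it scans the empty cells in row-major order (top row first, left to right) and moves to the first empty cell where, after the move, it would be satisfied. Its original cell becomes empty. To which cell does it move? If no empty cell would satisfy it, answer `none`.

Vacating (2,3). Empty cells in order:
  (0,3): 1/5 same-type → still unsatisfied.
  (3,0): 0/4 same-type → still unsatisfied.
  (3,3): 1/5 same-type → still unsatisfied.
  (4,0): 0/2 same-type → still unsatisfied.
  (4,3): 1/3 same-type → still unsatisfied.
  (4,4): 1/1 same-type → satisfied — stop here.

(4,4)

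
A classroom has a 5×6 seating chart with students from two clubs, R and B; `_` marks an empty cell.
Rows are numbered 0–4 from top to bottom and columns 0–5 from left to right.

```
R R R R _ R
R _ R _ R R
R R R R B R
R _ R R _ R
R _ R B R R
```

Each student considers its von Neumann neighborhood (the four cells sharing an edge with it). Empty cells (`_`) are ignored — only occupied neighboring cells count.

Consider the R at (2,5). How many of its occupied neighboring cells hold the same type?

Occupied neighbors of (2,5): (1,5)=R, (3,5)=R, (2,4)=B.
Same type (R): 2 of 3.

2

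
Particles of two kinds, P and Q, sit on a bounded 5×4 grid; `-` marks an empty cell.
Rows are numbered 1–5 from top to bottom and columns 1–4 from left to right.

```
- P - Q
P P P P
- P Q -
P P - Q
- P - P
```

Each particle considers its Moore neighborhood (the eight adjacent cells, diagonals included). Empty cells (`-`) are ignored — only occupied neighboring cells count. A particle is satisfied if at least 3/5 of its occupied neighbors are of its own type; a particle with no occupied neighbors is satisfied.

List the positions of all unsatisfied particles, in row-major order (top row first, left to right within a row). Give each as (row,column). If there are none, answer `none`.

(1,4), (2,4), (3,3), (4,4), (5,4)

Row 1: (1,2)P 3/3 ok · (1,4)Q 0/2 unhappy
Row 2: (2,1)P 3/3 ok · (2,2)P 4/5 ok · (2,3)P 4/6 ok · (2,4)P 1/3 unhappy
Row 3: (3,2)P 5/6 ok · (3,3)Q 1/6 unhappy
Row 4: (4,1)P 3/3 ok · (4,2)P 3/4 ok · (4,4)Q 1/2 unhappy
Row 5: (5,2)P 2/2 ok · (5,4)P 0/1 unhappy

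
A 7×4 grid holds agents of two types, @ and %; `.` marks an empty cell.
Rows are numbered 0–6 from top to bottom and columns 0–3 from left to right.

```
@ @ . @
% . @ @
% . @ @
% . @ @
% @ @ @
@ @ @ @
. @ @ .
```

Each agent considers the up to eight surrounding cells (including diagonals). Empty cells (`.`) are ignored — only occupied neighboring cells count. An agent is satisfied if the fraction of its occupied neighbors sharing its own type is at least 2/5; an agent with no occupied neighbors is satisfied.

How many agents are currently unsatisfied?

(0,0)@ 1/2 ok
(0,1)@ 2/3 ok
(0,3)@ 2/2 ok
(1,0)% 1/3 unhappy
(1,2)@ 5/5 ok
(1,3)@ 4/4 ok
(2,0)% 2/2 ok
(2,2)@ 5/5 ok
(2,3)@ 5/5 ok
(3,0)% 2/3 ok
(3,2)@ 6/6 ok
(3,3)@ 5/5 ok
(4,0)% 1/4 unhappy
(4,1)@ 5/7 ok
(4,2)@ 7/7 ok
(4,3)@ 5/5 ok
(5,0)@ 3/4 ok
(5,1)@ 6/7 ok
(5,2)@ 7/7 ok
(5,3)@ 4/4 ok
(6,1)@ 4/4 ok
(6,2)@ 4/4 ok
Unsatisfied: (1,0), (4,0) — 2 in total.

2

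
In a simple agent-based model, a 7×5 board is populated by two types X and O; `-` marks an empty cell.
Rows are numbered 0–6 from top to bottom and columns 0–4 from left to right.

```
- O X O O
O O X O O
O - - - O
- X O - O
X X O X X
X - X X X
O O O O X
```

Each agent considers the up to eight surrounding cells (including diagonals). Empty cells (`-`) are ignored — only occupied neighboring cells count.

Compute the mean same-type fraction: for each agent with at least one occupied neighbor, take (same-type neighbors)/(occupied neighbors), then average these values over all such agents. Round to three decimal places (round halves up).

0.582

(0,1)O 2/4
(0,2)X 1/5
(0,3)O 3/5
(0,4)O 3/3
(1,0)O 3/3
(1,1)O 3/5
(1,2)X 1/5
(1,3)O 4/6
(1,4)O 4/4
(2,0)O 2/3
(2,4)O 3/3
(3,1)X 2/5
(3,2)O 1/4
(3,4)O 1/3
(4,0)X 3/3
(4,1)X 4/6
(4,2)O 1/6
(4,3)X 4/7
(4,4)X 3/4
(5,0)X 2/4
(5,2)X 3/7
(5,3)X 5/8
(5,4)X 4/5
(6,0)O 1/2
(6,1)O 2/4
(6,2)O 2/4
(6,3)O 1/5
(6,4)X 2/3
Sum over 28 agents: 2/4 + 1/5 + 3/5 + 3/3 + 3/3 + 3/5 + 1/5 + 4/6 + 4/4 + 2/3 + 3/3 + 2/5 + 1/4 + 1/3 + 3/3 + 4/6 + 1/6 + 4/7 + 3/4 + 2/4 + 3/7 + 5/8 + 4/5 + 1/2 + 2/4 + 2/4 + 1/5 + 2/3 = 391/24; mean = 391/24 ÷ 28 = 391/672 = 0.581845… → 0.582.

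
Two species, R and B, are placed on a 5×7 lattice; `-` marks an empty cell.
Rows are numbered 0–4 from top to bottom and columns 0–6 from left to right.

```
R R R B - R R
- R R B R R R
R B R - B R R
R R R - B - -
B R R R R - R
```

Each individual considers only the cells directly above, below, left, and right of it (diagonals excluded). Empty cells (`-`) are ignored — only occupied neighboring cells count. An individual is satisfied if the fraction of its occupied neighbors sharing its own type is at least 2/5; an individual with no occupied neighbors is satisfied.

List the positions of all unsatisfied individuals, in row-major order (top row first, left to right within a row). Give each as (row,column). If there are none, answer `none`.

(1,3), (1,4), (2,1), (2,4), (4,0)

(0,0)R 1/1 satisfied
(0,1)R 3/3 satisfied
(0,2)R 2/3 satisfied
(0,3)B 1/2 satisfied
(0,5)R 2/2 satisfied
(0,6)R 2/2 satisfied
(1,1)R 2/3 satisfied
(1,2)R 3/4 satisfied
(1,3)B 1/3 not
(1,4)R 1/3 not
(1,5)R 4/4 satisfied
(1,6)R 3/3 satisfied
(2,0)R 1/2 satisfied
(2,1)B 0/4 not
(2,2)R 2/3 satisfied
(2,4)B 1/3 not
(2,5)R 2/3 satisfied
(2,6)R 2/2 satisfied
(3,0)R 2/3 satisfied
(3,1)R 3/4 satisfied
(3,2)R 3/3 satisfied
(3,4)B 1/2 satisfied
(4,0)B 0/2 not
(4,1)R 2/3 satisfied
(4,2)R 3/3 satisfied
(4,3)R 2/2 satisfied
(4,4)R 1/2 satisfied
(4,6)R 0/0 satisfied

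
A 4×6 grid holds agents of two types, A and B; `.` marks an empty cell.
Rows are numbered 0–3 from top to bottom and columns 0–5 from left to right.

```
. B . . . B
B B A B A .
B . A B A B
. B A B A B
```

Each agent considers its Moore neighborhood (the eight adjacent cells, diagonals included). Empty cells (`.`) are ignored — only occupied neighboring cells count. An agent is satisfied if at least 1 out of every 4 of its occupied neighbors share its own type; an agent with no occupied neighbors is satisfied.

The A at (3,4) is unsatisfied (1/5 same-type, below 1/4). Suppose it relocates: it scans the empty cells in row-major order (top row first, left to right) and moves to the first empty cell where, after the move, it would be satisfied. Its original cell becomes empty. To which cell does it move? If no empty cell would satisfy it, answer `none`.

(0,2)

Vacating (3,4). Empty cells in order:
  (0,0): 0/3 same-type → still unsatisfied.
  (0,2): 1/4 same-type → satisfied — stop here.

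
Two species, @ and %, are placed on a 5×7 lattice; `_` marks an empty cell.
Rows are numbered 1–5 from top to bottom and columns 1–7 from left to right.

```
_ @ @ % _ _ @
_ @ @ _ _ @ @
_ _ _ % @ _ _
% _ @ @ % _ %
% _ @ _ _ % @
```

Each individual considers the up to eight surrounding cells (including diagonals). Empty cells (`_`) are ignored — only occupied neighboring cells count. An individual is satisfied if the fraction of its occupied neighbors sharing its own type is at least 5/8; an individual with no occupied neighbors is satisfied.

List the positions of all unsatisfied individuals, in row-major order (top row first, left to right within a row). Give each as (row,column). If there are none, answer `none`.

Row 1: (1,2)@ 3/3 ✓ · (1,3)@ 3/4 ✓ · (1,4)% 0/2 ✗ · (1,7)@ 2/2 ✓
Row 2: (2,2)@ 3/3 ✓ · (2,3)@ 3/5 ✗ · (2,6)@ 3/3 ✓ · (2,7)@ 2/2 ✓
Row 3: (3,4)% 1/5 ✗ · (3,5)@ 2/4 ✗
Row 4: (4,1)% 1/1 ✓ · (4,3)@ 2/3 ✓ · (4,4)@ 3/5 ✗ · (4,5)% 2/4 ✗ · (4,7)% 1/2 ✗
Row 5: (5,1)% 1/1 ✓ · (5,3)@ 2/2 ✓ · (5,6)% 2/3 ✓ · (5,7)@ 0/2 ✗

(1,4), (2,3), (3,4), (3,5), (4,4), (4,5), (4,7), (5,7)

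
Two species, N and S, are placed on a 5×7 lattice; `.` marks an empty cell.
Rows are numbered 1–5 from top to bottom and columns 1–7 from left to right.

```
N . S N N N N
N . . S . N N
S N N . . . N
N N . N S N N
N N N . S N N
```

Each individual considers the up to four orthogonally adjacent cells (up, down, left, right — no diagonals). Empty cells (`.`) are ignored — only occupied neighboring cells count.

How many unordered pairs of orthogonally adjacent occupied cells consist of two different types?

Scan each occupied cell's neighbors to the right and below so each pair is counted once.
Row 1: N(1,1)–N(2,1)= S(1,3)–N(1,4)≠ N(1,4)–N(1,5)= N(1,4)–S(2,4)≠ N(1,5)–N(1,6)= N(1,6)–N(1,7)= N(1,6)–N(2,6)= N(1,7)–N(2,7)=  → 2/8 unlike.
Row 2: N(2,1)–S(3,1)≠ N(2,6)–N(2,7)= N(2,7)–N(3,7)=  → 1/3 unlike.
Row 3: S(3,1)–N(3,2)≠ S(3,1)–N(4,1)≠ N(3,2)–N(3,3)= N(3,2)–N(4,2)= N(3,7)–N(4,7)=  → 2/5 unlike.
Row 4: N(4,1)–N(4,2)= N(4,1)–N(5,1)= N(4,2)–N(5,2)= N(4,4)–S(4,5)≠ S(4,5)–N(4,6)≠ S(4,5)–S(5,5)= N(4,6)–N(4,7)= N(4,6)–N(5,6)= N(4,7)–N(5,7)=  → 2/9 unlike.
Row 5: N(5,1)–N(5,2)= N(5,2)–N(5,3)= S(5,5)–N(5,6)≠ N(5,6)–N(5,7)=  → 1/4 unlike.
Total adjacent occupied pairs: 29; unlike-type pairs: 8.

8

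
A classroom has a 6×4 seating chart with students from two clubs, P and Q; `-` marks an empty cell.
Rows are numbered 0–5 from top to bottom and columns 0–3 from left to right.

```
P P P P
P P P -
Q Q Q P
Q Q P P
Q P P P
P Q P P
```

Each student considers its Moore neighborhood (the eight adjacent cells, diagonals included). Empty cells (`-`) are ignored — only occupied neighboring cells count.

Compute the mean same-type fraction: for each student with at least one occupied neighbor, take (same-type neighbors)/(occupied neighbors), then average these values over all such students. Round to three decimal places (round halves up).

0.700

(0,0)P 3/3
(0,1)P 5/5
(0,2)P 4/4
(0,3)P 2/2
(1,0)P 3/5
(1,1)P 5/8
(1,2)P 5/7
(2,0)Q 3/5
(2,1)Q 4/8
(2,2)Q 2/7
(2,3)P 3/4
(3,0)Q 4/5
(3,1)Q 5/8
(3,2)P 5/8
(3,3)P 4/5
(4,0)Q 3/5
(4,1)P 4/8
(4,2)P 6/8
(4,3)P 5/5
(5,0)P 1/3
(5,1)Q 1/5
(5,2)P 4/5
(5,3)P 3/3
Sum over 23 students: 3/3 + 5/5 + 4/4 + 2/2 + 3/5 + 5/8 + 5/7 + 3/5 + 4/8 + 2/7 + 3/4 + 4/5 + 5/8 + 5/8 + 4/5 + 3/5 + 4/8 + 6/8 + 5/5 + 1/3 + 1/5 + 4/5 + 3/3 = 1933/120; mean = 1933/120 ÷ 23 = 1933/2760 = 0.700362… → 0.700.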